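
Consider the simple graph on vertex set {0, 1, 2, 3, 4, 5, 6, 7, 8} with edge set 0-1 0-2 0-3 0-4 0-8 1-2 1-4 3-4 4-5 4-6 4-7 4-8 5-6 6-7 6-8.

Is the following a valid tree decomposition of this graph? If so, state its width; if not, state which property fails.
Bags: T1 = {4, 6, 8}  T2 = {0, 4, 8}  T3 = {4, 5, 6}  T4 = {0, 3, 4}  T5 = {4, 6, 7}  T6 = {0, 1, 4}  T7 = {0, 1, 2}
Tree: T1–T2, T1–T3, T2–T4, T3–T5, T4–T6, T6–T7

Yes; width 2.

Vertex coverage: the bags together contain {0, 1, 2, 3, 4, 5, 6, 7, 8}, the full vertex set. Edge coverage: each edge of G has both endpoints in at least one bag. Running intersection: for every vertex, the bags containing it form a connected subtree. All three properties hold, so this is a valid tree decomposition of width max|bag| − 1 = 2, and hence tw(G) ≤ 2.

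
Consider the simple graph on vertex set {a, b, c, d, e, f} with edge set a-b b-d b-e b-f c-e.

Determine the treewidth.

A width-1 tree decomposition is:
Bags: B1 = {b, e}  B2 = {a, b}  B3 = {b, d}  B4 = {c, e}  B5 = {b, f}
Tree: B1–B2, B1–B3, B1–B4, B2–B5
Every bag has size at most 2, so the width is 2 − 1 = 1 and tw(G) ≤ 1. Since G has at least one edge (e.g. b–e), it is not an edgeless graph, so tw(G) ≥ 1. Hence tw(G) = 1 exactly.

1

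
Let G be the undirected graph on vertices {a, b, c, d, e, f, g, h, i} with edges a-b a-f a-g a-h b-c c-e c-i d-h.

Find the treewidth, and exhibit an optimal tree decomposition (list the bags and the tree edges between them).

The largest bag has 2 vertices, giving width 1; this decomposition certifies tw(G) ≤ 1. G has an edge, so its treewidth is at least 1. The upper and lower bounds meet at 1, so that is the treewidth.

Treewidth 1.
One optimal decomposition is:
Bags: B1 = {d, h}  B2 = {a, h}  B3 = {a, b}  B4 = {b, c}  B5 = {c, e}  B6 = {a, g}  B7 = {c, i}  B8 = {a, f}
Tree: B1–B2, B2–B3, B3–B4, B4–B5, B3–B6, B4–B7, B3–B8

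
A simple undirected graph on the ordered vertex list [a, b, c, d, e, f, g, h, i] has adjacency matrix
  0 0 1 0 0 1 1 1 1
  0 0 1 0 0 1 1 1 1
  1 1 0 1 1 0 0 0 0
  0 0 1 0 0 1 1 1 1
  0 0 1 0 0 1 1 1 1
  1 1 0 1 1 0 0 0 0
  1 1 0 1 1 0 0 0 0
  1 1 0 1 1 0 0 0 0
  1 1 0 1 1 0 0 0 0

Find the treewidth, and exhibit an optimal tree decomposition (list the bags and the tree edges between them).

Treewidth 4.
One such decomposition:
Bags: B1 = {a, b, d, e, f}  B2 = {a, b, d, e, i}  B3 = {a, b, d, e, g}  B4 = {a, b, c, d, e}  B5 = {a, b, d, e, h}
Tree: B1–B2, B2–B3, B3–B4, B4–B5

The largest bag has 5 vertices, giving width 4; this decomposition certifies tw(G) ≤ 4. For the lower bound: the 5 vertex sets {a,f}, {d,i}, {b,g}, {e}, {c} are disjoint, each induces a connected subgraph, and every pair is joined by at least one edge of G. Contracting each set to a single vertex therefore yields K_{5} as a minor, and since treewidth is minor-monotone, tw(G) ≥ tw(K_{5}) = 4. Therefore the treewidth is 4.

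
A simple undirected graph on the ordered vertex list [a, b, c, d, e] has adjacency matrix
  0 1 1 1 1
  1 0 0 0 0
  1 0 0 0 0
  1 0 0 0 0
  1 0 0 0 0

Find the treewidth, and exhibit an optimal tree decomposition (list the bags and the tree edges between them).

Treewidth 1.
Bags: B1 = {a, d}  B2 = {a, c}  B3 = {a, b}  B4 = {a, e}
Tree: B1–B2, B2–B3, B3–B4

Each bag holds 2 vertices, so the decomposition has width 1, which upper-bounds the treewidth. Since G has at least one edge (e.g. d–a), it is not an edgeless graph, so tw(G) ≥ 1. Hence tw(G) = 1 exactly.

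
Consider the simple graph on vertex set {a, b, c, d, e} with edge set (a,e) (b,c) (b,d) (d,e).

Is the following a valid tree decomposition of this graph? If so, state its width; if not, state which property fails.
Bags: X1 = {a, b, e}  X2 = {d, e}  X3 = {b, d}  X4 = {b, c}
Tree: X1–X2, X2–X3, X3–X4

No — bags containing vertex b are not connected in the tree.

A tree decomposition must satisfy three properties: every vertex lies in some bag; for every edge, both endpoints lie together in some bag; and for every vertex, the bags containing it form a connected subtree. Here bags containing vertex b are not connected in the tree, so the decomposition is invalid.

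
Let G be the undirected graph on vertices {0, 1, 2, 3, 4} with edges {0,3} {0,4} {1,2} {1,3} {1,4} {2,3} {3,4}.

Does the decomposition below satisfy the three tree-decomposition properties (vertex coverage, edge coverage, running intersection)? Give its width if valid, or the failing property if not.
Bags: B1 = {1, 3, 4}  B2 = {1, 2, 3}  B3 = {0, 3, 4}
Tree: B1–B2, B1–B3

Yes; width 2.

Vertex coverage: the bags together contain {0, 1, 2, 3, 4}, the full vertex set. Edge coverage: each edge of G has both endpoints in at least one bag. Running intersection: for every vertex, the bags containing it form a connected subtree. All three properties hold, so this is a valid tree decomposition of width max|bag| − 1 = 2, and hence tw(G) ≤ 2.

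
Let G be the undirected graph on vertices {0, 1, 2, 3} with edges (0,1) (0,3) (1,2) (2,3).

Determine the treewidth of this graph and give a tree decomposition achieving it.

Treewidth 2.
One such decomposition:
Bags: B1 = {0, 1, 2}  B2 = {0, 2, 3}
Tree: B1–B2

The largest bag has 3 vertices, giving width 2; this decomposition certifies tw(G) ≤ 2. Since 0–1–2–3–0 is a cycle in G, G is not acyclic. Forests are exactly the graphs of treewidth ≤ 1, so tw(G) ≥ 2. Hence tw(G) = 2 exactly.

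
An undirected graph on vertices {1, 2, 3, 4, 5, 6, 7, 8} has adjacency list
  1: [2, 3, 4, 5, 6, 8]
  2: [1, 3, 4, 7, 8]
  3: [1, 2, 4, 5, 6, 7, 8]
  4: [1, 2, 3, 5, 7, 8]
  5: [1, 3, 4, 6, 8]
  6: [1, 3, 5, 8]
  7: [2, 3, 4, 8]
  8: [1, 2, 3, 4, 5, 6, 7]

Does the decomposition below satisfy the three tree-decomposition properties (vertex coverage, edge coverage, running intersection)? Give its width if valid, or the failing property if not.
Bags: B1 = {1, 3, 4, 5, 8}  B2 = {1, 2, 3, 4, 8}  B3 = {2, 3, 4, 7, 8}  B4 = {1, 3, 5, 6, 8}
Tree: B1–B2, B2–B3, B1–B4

Yes; width 4.

Checking the three conditions: (i) the bags cover all of {1, 2, 3, 4, 5, 6, 7, 8}; (ii) for each edge, some bag contains both endpoints; (iii) the bags containing any fixed vertex form a subtree. All hold, so the decomposition is valid with width 5 − 1 = 4.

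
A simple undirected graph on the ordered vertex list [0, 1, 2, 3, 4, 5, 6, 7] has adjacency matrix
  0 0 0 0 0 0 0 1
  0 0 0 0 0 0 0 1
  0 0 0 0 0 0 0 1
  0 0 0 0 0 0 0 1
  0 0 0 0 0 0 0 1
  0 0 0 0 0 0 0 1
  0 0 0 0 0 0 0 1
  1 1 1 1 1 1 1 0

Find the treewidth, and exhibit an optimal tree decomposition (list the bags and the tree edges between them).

Treewidth 1.
One such decomposition:
Bags: B1 = {2, 7}  B2 = {6, 7}  B3 = {0, 7}  B4 = {3, 7}  B5 = {1, 7}  B6 = {5, 7}  B7 = {4, 7}
Tree: B1–B2, B2–B3, B1–B4, B3–B5, B2–B6, B4–B7

Each bag holds 2 vertices, so the decomposition has width 1, which upper-bounds the treewidth. G has an edge, so its treewidth is at least 1. Therefore the treewidth is 1.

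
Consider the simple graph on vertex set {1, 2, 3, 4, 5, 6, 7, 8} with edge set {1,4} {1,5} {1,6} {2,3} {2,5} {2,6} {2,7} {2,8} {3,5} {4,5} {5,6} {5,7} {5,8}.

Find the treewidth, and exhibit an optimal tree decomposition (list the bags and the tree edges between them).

Each bag holds 3 vertices, so the decomposition has width 2, which upper-bounds the treewidth. On the other hand G contains the 3-clique {1, 4, 5}. A clique must lie in a single bag of any decomposition, so no decomposition can have width below 2. Combining the bounds, tw(G) = 2.

Treewidth 2.
Bags: B1 = {2, 5, 7}  B2 = {2, 5, 6}  B3 = {2, 5, 8}  B4 = {2, 3, 5}  B5 = {1, 5, 6}  B6 = {1, 4, 5}
Tree: B1–B2, B2–B3, B2–B4, B2–B5, B5–B6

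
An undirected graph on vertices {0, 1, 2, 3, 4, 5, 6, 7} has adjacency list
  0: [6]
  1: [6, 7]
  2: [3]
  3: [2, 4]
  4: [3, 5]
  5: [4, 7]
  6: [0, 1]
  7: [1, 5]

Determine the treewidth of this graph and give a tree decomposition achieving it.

The largest bag has 2 vertices, giving width 1; this decomposition certifies tw(G) ≤ 1. G has an edge, so its treewidth is at least 1. Combining the bounds, tw(G) = 1.

Treewidth 1.
Bags: B1 = {2, 3}  B2 = {3, 4}  B3 = {4, 5}  B4 = {5, 7}  B5 = {1, 7}  B6 = {1, 6}  B7 = {0, 6}
Tree: B1–B2, B2–B3, B3–B4, B4–B5, B5–B6, B6–B7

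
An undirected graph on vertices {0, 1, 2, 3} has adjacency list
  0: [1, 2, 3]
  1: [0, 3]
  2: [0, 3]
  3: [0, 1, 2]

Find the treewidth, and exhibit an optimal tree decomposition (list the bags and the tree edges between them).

Treewidth 2.
One optimal decomposition is:
Bags: B1 = {0, 2, 3}  B2 = {0, 1, 3}
Tree: B1–B2

The largest bag has 3 vertices, giving width 2; this decomposition certifies tw(G) ≤ 2. For the lower bound, the 3 vertices {0, 1, 3} are pairwise adjacent, and any tree decomposition puts a clique entirely inside one bag — forcing width ≥ 2. Therefore the treewidth is 2.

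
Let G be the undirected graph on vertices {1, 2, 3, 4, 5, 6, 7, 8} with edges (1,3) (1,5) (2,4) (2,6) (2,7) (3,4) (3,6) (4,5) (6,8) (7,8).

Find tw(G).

2

A width-2 tree decomposition is:
Bags: B1 = {2, 7, 8}  B2 = {2, 6, 8}  B3 = {2, 4, 6}  B4 = {3, 4, 6}  B5 = {3, 4, 5}  B6 = {1, 3, 5}
Tree: B1–B2, B2–B3, B3–B4, B4–B5, B5–B6
Every bag has size at most 3, so the width is 3 − 1 = 2 and tw(G) ≤ 2. For the lower bound, G contains the cycle 7–8–6–2–7, so G is not a forest; only forests have treewidth ≤ 1, hence tw(G) ≥ 2. The upper and lower bounds meet at 2, so that is the treewidth.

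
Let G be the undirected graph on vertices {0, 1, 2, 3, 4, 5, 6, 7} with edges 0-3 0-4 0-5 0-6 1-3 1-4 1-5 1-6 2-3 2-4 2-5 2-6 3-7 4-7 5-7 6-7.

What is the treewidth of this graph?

A width-4 tree decomposition is:
Bags: B1 = {0, 1, 2, 5, 7}  B2 = {0, 1, 2, 4, 7}  B3 = {0, 1, 2, 6, 7}  B4 = {0, 1, 2, 3, 7}
Tree: B1–B2, B2–B3, B3–B4
Each bag holds 5 vertices, so the decomposition has width 4, which upper-bounds the treewidth. For the lower bound: the 5 vertex sets {5,7}, {2,4}, {1,6}, {0}, {3} are disjoint, each induces a connected subgraph, and every pair is joined by at least one edge of G. Contracting each set to a single vertex therefore yields K_{5} as a minor, and since treewidth is minor-monotone, tw(G) ≥ tw(K_{5}) = 4. Hence tw(G) = 4 exactly.

4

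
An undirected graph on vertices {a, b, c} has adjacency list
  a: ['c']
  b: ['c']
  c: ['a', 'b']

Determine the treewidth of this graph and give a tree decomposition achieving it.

The largest bag has 2 vertices, giving width 1; this decomposition certifies tw(G) ≤ 1. Since G has at least one edge (e.g. b–c), it is not an edgeless graph, so tw(G) ≥ 1. Therefore the treewidth is 1.

Treewidth 1.
One optimal decomposition is:
Bags: B1 = {b, c}  B2 = {a, c}
Tree: B1–B2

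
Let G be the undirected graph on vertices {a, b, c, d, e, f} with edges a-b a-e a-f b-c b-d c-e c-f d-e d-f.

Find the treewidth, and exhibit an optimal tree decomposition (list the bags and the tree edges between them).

Every bag has size at most 4, so the width is 4 − 1 = 3 and tw(G) ≤ 3. For the lower bound: the 4 vertex sets {a,f}, {b,d}, {e}, {c} are disjoint, each induces a connected subgraph, and every pair is joined by at least one edge of G. Contracting each set to a single vertex therefore yields K_{4} as a minor, and since treewidth is minor-monotone, tw(G) ≥ tw(K_{4}) = 3. The upper and lower bounds meet at 3, so that is the treewidth.

Treewidth 3.
Bags: B1 = {a, b, e, f}  B2 = {b, d, e, f}  B3 = {b, c, e, f}
Tree: B1–B2, B2–B3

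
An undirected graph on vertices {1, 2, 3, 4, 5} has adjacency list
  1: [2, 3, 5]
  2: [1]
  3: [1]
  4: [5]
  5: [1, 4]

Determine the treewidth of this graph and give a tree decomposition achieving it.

Treewidth 1.
One optimal decomposition is:
Bags: B1 = {1, 5}  B2 = {1, 3}  B3 = {1, 2}  B4 = {4, 5}
Tree: B1–B2, B2–B3, B1–B4

The largest bag has 2 vertices, giving width 1; this decomposition certifies tw(G) ≤ 1. Any graph with an edge has treewidth ≥ 1, and G has the edge 1–5. The upper and lower bounds meet at 1, so that is the treewidth.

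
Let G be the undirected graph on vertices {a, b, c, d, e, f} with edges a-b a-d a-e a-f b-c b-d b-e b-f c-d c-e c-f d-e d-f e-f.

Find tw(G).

4

A width-4 tree decomposition is:
Bags: B1 = {a, b, d, e, f}  B2 = {b, c, d, e, f}
Tree: B1–B2
The largest bag has 5 vertices, giving width 4; this decomposition certifies tw(G) ≤ 4. Conversely, {b, c, d, e, f} is a clique of size 5, and the vertices of any clique must share a bag in every tree decomposition; so some bag has ≥ 5 vertices and tw(G) ≥ 4. Hence tw(G) = 4 exactly.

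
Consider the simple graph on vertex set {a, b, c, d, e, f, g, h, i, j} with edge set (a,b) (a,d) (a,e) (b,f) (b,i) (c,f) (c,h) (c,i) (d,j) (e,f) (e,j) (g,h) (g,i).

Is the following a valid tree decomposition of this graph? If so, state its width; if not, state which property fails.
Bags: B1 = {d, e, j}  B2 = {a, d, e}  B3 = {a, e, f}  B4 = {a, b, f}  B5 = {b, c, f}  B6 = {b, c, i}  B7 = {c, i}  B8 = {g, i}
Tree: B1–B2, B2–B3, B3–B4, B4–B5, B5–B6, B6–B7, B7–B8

No — vertex h appears in no bag.

A tree decomposition must satisfy three properties: every vertex lies in some bag; for every edge, both endpoints lie together in some bag; and for every vertex, the bags containing it form a connected subtree. Here vertex h appears in no bag, so the decomposition is invalid.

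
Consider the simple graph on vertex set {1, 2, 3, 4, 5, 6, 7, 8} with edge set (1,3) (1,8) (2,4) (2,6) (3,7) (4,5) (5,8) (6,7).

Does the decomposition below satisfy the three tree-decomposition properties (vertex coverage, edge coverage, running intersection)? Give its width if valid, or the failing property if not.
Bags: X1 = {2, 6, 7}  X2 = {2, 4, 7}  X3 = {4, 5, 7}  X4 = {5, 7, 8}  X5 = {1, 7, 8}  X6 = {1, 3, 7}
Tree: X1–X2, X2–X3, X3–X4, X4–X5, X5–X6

Yes; width 2.

Vertex coverage: the bags together contain {1, 2, 3, 4, 5, 6, 7, 8}, the full vertex set. Edge coverage: each edge of G has both endpoints in at least one bag. Running intersection: for every vertex, the bags containing it form a connected subtree. All three properties hold, so this is a valid tree decomposition of width max|bag| − 1 = 2, and hence tw(G) ≤ 2.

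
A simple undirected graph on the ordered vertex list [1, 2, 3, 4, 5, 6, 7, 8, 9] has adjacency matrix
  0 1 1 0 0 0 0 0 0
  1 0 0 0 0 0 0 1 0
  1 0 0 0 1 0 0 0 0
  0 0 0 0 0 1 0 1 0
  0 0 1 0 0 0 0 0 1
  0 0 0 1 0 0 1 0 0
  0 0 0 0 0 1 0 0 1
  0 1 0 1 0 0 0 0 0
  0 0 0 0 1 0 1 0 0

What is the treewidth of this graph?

A width-2 tree decomposition is:
Bags: B1 = {4, 6, 8}  B2 = {2, 6, 8}  B3 = {1, 2, 6}  B4 = {1, 3, 6}  B5 = {3, 5, 6}  B6 = {5, 6, 9}  B7 = {6, 7, 9}
Tree: B1–B2, B2–B3, B3–B4, B4–B5, B5–B6, B6–B7
Every bag has size at most 3, so the width is 3 − 1 = 2 and tw(G) ≤ 2. The edges 6–4–8–2–1–3–5–9–7–6 form a cycle, so G is not a tree and its treewidth is at least 2. Hence tw(G) = 2 exactly.

2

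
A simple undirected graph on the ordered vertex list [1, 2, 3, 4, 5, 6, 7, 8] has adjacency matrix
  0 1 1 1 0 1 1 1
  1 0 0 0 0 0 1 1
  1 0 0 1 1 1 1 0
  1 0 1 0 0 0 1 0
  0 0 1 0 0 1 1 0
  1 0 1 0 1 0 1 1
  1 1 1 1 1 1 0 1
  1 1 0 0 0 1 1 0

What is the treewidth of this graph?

A width-3 tree decomposition is:
Bags: B1 = {1, 3, 4, 7}  B2 = {1, 3, 6, 7}  B3 = {1, 6, 7, 8}  B4 = {3, 5, 6, 7}  B5 = {1, 2, 7, 8}
Tree: B1–B2, B2–B3, B2–B4, B3–B5
Each bag holds 4 vertices, so the decomposition has width 3, which upper-bounds the treewidth. Conversely, {1, 2, 7, 8} is a clique of size 4, and the vertices of any clique must share a bag in every tree decomposition; so some bag has ≥ 4 vertices and tw(G) ≥ 3. Therefore the treewidth is 3.

3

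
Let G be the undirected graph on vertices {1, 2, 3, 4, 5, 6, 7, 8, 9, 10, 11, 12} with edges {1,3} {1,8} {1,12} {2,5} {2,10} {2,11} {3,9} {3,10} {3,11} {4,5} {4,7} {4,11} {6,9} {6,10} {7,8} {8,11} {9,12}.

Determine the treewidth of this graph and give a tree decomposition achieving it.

Each bag holds 4 vertices, so the decomposition has width 3, which upper-bounds the treewidth. For the lower bound: the 4 vertex sets {4,5,7}, {2}, {11}, {1,3,8,10} are disjoint, each induces a connected subgraph, and every pair is joined by at least one edge of G. Contracting each set to a single vertex therefore yields K_{4} as a minor, and since treewidth is minor-monotone, tw(G) ≥ tw(K_{4}) = 3. Combining the bounds, tw(G) = 3.

Treewidth 3.
Bags: B1 = {2, 4, 5, 7}  B2 = {2, 4, 7, 11}  B3 = {2, 7, 8, 11}  B4 = {2, 8, 10, 11}  B5 = {3, 8, 10, 11}  B6 = {1, 3, 8, 10}  B7 = {1, 3, 6, 10}  B8 = {1, 3, 6, 9}  B9 = {1, 6, 9, 12}
Tree: B1–B2, B2–B3, B3–B4, B4–B5, B5–B6, B6–B7, B7–B8, B8–B9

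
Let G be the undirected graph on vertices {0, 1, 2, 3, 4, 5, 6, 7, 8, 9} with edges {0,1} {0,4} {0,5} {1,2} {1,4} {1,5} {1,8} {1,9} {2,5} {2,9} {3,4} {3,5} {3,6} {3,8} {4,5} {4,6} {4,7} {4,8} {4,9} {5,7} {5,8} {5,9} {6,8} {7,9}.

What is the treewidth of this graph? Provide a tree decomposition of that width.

Treewidth 3.
Bags: B1 = {1, 4, 5, 8}  B2 = {0, 1, 4, 5}  B3 = {1, 4, 5, 9}  B4 = {4, 5, 7, 9}  B5 = {1, 2, 5, 9}  B6 = {3, 4, 5, 8}  B7 = {3, 4, 6, 8}
Tree: B1–B2, B2–B3, B3–B4, B3–B5, B1–B6, B6–B7

Every bag has size at most 4, so the width is 4 − 1 = 3 and tw(G) ≤ 3. For the lower bound, the 4 vertices {1, 2, 5, 9} are pairwise adjacent, and any tree decomposition puts a clique entirely inside one bag — forcing width ≥ 3. Combining the bounds, tw(G) = 3.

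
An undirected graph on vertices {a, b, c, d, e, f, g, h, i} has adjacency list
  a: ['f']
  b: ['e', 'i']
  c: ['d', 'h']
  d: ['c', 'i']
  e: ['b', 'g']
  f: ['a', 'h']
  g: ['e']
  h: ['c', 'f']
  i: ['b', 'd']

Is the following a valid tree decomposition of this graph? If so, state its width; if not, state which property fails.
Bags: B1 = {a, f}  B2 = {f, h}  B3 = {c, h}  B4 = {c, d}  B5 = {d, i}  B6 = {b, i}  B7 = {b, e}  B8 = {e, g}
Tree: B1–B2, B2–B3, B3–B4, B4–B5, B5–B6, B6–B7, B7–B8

Every vertex of G appears in some bag (union = {a, b, c, d, e, f, g, h, i}); every edge is covered by a bag; and for each vertex v the set of bags containing v is connected in the bag tree. The decomposition is therefore valid. The largest bag has 2 vertices, so the width is 1.

Yes; width 1.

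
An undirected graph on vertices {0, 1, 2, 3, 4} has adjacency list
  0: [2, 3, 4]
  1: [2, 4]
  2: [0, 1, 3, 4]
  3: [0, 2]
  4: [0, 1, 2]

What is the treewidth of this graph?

2

A width-2 tree decomposition is:
Bags: B1 = {0, 2, 4}  B2 = {1, 2, 4}  B3 = {0, 2, 3}
Tree: B1–B2, B1–B3
Every bag has size at most 3, so the width is 3 − 1 = 2 and tw(G) ≤ 2. On the other hand G contains the 3-clique {0, 2, 3}. A clique must lie in a single bag of any decomposition, so no decomposition can have width below 2. Therefore the treewidth is 2.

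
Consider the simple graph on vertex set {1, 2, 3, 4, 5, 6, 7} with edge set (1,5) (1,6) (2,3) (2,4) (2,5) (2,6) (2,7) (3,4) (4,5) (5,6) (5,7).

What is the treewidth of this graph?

A width-2 tree decomposition is:
Bags: B1 = {2, 5, 6}  B2 = {1, 5, 6}  B3 = {2, 5, 7}  B4 = {2, 4, 5}  B5 = {2, 3, 4}
Tree: B1–B2, B1–B3, B3–B4, B4–B5
Every bag has size at most 3, so the width is 3 − 1 = 2 and tw(G) ≤ 2. On the other hand G contains the 3-clique {1, 5, 6}. A clique must lie in a single bag of any decomposition, so no decomposition can have width below 2. Therefore the treewidth is 2.

2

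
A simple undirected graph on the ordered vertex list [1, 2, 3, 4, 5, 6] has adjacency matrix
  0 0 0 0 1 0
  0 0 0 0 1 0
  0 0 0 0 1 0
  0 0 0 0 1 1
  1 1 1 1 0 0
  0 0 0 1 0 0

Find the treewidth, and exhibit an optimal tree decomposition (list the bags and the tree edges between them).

Treewidth 1.
One optimal decomposition is:
Bags: B1 = {2, 5}  B2 = {4, 5}  B3 = {3, 5}  B4 = {4, 6}  B5 = {1, 5}
Tree: B1–B2, B1–B3, B2–B4, B3–B5

Every bag has size at most 2, so the width is 2 − 1 = 1 and tw(G) ≤ 1. G has an edge, so its treewidth is at least 1. Combining the bounds, tw(G) = 1.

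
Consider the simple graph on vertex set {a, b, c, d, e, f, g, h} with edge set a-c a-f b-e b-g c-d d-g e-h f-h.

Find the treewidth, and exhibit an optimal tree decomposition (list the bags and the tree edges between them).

The largest bag has 3 vertices, giving width 2; this decomposition certifies tw(G) ≤ 2. The edges e–h–f–a–c–d–g–b–e form a cycle, so G is not a tree and its treewidth is at least 2. Hence tw(G) = 2 exactly.

Treewidth 2.
One optimal decomposition is:
Bags: B1 = {e, f, h}  B2 = {a, e, f}  B3 = {a, c, e}  B4 = {c, d, e}  B5 = {d, e, g}  B6 = {b, e, g}
Tree: B1–B2, B2–B3, B3–B4, B4–B5, B5–B6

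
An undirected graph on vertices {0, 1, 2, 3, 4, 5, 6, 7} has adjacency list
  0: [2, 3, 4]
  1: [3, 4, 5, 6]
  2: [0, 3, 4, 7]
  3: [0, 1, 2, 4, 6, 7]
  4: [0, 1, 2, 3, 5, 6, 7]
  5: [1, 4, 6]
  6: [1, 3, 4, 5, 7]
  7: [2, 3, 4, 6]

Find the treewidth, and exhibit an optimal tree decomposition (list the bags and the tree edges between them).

Treewidth 3.
One such decomposition:
Bags: B1 = {2, 3, 4, 7}  B2 = {3, 4, 6, 7}  B3 = {1, 3, 4, 6}  B4 = {1, 4, 5, 6}  B5 = {0, 2, 3, 4}
Tree: B1–B2, B2–B3, B3–B4, B1–B5

Each bag holds 4 vertices, so the decomposition has width 3, which upper-bounds the treewidth. For the lower bound, the 4 vertices {1, 3, 4, 6} are pairwise adjacent, and any tree decomposition puts a clique entirely inside one bag — forcing width ≥ 3. The upper and lower bounds meet at 3, so that is the treewidth.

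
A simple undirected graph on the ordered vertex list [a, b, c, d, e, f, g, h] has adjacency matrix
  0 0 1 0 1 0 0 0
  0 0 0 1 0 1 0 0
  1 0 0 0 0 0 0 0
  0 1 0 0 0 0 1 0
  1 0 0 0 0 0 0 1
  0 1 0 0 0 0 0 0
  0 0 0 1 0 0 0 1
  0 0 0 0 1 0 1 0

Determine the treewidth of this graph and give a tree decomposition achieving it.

Treewidth 1.
One optimal decomposition is:
Bags: B1 = {b, f}  B2 = {b, d}  B3 = {d, g}  B4 = {g, h}  B5 = {e, h}  B6 = {a, e}  B7 = {a, c}
Tree: B1–B2, B2–B3, B3–B4, B4–B5, B5–B6, B6–B7

Each bag holds 2 vertices, so the decomposition has width 1, which upper-bounds the treewidth. G has an edge, so its treewidth is at least 1. Combining the bounds, tw(G) = 1.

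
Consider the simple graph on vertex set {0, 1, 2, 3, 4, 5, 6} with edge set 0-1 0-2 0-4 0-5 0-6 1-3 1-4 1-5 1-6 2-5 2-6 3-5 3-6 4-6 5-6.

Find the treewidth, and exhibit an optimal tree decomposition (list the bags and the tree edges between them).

Every bag has size at most 4, so the width is 4 − 1 = 3 and tw(G) ≤ 3. Conversely, {0, 1, 4, 6} is a clique of size 4, and the vertices of any clique must share a bag in every tree decomposition; so some bag has ≥ 4 vertices and tw(G) ≥ 3. Therefore the treewidth is 3.

Treewidth 3.
One such decomposition:
Bags: B1 = {0, 1, 4, 6}  B2 = {0, 1, 5, 6}  B3 = {0, 2, 5, 6}  B4 = {1, 3, 5, 6}
Tree: B1–B2, B2–B3, B2–B4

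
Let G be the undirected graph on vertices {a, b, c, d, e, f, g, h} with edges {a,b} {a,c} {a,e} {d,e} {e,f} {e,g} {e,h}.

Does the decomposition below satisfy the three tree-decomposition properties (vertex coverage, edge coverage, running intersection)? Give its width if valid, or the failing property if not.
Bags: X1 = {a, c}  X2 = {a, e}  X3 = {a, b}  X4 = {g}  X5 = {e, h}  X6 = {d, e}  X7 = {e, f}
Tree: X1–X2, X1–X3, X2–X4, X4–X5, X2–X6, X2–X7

A tree decomposition must satisfy three properties: every vertex lies in some bag; for every edge, both endpoints lie together in some bag; and for every vertex, the bags containing it form a connected subtree. Here edge (e,g) lies in no bag, so the decomposition is invalid.

No — edge (e,g) lies in no bag.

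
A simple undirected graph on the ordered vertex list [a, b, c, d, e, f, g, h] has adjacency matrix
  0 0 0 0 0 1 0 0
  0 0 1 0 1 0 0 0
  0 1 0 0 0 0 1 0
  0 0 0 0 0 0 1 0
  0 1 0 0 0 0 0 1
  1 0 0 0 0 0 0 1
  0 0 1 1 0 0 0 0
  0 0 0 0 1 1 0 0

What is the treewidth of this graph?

1

A width-1 tree decomposition is:
Bags: B1 = {d, g}  B2 = {c, g}  B3 = {b, c}  B4 = {b, e}  B5 = {e, h}  B6 = {f, h}  B7 = {a, f}
Tree: B1–B2, B2–B3, B3–B4, B4–B5, B5–B6, B6–B7
Each bag holds 2 vertices, so the decomposition has width 1, which upper-bounds the treewidth. Since G has at least one edge (e.g. d–g), it is not an edgeless graph, so tw(G) ≥ 1. Therefore the treewidth is 1.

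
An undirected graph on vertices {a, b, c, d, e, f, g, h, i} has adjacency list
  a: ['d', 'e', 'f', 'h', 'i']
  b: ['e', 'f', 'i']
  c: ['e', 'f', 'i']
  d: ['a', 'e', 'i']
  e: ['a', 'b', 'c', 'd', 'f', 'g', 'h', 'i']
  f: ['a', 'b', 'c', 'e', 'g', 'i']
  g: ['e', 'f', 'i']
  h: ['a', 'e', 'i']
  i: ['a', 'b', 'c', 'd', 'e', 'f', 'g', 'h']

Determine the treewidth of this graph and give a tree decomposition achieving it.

The largest bag has 4 vertices, giving width 3; this decomposition certifies tw(G) ≤ 3. Conversely, {a, d, e, i} is a clique of size 4, and the vertices of any clique must share a bag in every tree decomposition; so some bag has ≥ 4 vertices and tw(G) ≥ 3. Combining the bounds, tw(G) = 3.

Treewidth 3.
Bags: B1 = {a, e, f, i}  B2 = {e, f, g, i}  B3 = {a, e, h, i}  B4 = {b, e, f, i}  B5 = {c, e, f, i}  B6 = {a, d, e, i}
Tree: B1–B2, B1–B3, B2–B4, B1–B5, B1–B6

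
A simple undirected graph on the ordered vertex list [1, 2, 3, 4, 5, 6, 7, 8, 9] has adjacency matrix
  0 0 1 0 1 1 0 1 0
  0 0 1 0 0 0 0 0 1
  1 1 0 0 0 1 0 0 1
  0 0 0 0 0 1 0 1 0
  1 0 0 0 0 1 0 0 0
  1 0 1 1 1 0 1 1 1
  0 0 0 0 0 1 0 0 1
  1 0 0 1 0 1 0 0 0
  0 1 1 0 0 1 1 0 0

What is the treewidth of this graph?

2

A width-2 tree decomposition is:
Bags: B1 = {3, 6, 9}  B2 = {1, 3, 6}  B3 = {1, 6, 8}  B4 = {6, 7, 9}  B5 = {1, 5, 6}  B6 = {4, 6, 8}  B7 = {2, 3, 9}
Tree: B1–B2, B2–B3, B1–B4, B2–B5, B3–B6, B1–B7
Every bag has size at most 3, so the width is 3 − 1 = 2 and tw(G) ≤ 2. On the other hand G contains the 3-clique {2, 3, 9}. A clique must lie in a single bag of any decomposition, so no decomposition can have width below 2. Hence tw(G) = 2 exactly.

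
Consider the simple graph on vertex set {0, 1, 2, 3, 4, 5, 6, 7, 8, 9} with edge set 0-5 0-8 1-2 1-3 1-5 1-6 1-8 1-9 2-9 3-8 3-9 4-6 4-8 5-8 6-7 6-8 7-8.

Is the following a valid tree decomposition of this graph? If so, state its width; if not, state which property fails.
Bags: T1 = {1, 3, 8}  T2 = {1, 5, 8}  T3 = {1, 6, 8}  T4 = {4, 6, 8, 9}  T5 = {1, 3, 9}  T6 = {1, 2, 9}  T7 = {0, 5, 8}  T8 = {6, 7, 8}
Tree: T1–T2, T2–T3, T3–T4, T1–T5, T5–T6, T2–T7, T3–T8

No — bags containing vertex 9 are not connected in the tree.

A tree decomposition must satisfy three properties: every vertex lies in some bag; for every edge, both endpoints lie together in some bag; and for every vertex, the bags containing it form a connected subtree. Here bags containing vertex 9 are not connected in the tree, so the decomposition is invalid.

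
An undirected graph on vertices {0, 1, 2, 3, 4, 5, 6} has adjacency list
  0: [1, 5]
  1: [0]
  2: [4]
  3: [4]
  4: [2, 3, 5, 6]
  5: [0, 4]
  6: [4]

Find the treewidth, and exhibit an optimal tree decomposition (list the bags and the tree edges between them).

Every bag has size at most 2, so the width is 2 − 1 = 1 and tw(G) ≤ 1. G has an edge, so its treewidth is at least 1. Hence tw(G) = 1 exactly.

Treewidth 1.
One such decomposition:
Bags: B1 = {0, 5}  B2 = {4, 5}  B3 = {2, 4}  B4 = {4, 6}  B5 = {0, 1}  B6 = {3, 4}
Tree: B1–B2, B2–B3, B2–B4, B1–B5, B2–B6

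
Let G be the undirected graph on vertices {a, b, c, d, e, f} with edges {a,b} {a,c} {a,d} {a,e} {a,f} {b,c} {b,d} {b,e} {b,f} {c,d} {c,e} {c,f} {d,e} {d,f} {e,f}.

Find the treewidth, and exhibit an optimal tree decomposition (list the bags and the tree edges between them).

Treewidth 5.
One optimal decomposition is:
Bags: B1 = {a, b, c, d, e, f}
Tree: (single bag)

With just one bag of size 6, the width is 6 − 1 = 5, so tw(G) ≤ 5. For the lower bound, the 6 vertices {a, b, c, d, e, f} are pairwise adjacent, and any tree decomposition puts a clique entirely inside one bag — forcing width ≥ 5. Therefore the treewidth is 5.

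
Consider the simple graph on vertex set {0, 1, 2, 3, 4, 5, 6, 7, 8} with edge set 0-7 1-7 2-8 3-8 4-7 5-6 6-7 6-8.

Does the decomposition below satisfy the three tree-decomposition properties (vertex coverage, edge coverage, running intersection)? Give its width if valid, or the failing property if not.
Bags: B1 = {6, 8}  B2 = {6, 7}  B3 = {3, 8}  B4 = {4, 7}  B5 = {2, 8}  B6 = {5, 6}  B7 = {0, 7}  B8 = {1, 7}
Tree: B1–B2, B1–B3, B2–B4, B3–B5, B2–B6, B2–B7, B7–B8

Yes; width 1.

Every vertex of G appears in some bag (union = {0, 1, 2, 3, 4, 5, 6, 7, 8}); every edge is covered by a bag; and for each vertex v the set of bags containing v is connected in the bag tree. The decomposition is therefore valid. The largest bag has 2 vertices, so the width is 1.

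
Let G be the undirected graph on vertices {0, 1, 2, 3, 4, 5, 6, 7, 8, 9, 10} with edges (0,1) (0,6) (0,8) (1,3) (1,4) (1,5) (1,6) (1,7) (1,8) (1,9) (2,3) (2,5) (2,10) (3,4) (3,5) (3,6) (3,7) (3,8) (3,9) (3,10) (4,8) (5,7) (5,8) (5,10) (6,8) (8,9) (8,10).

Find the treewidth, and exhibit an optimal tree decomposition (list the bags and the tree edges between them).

Treewidth 3.
Bags: B1 = {1, 3, 5, 7}  B2 = {1, 3, 5, 8}  B3 = {1, 3, 6, 8}  B4 = {3, 5, 8, 10}  B5 = {1, 3, 8, 9}  B6 = {1, 3, 4, 8}  B7 = {2, 3, 5, 10}  B8 = {0, 1, 6, 8}
Tree: B1–B2, B2–B3, B2–B4, B3–B5, B3–B6, B4–B7, B3–B8

The largest bag has 4 vertices, giving width 3; this decomposition certifies tw(G) ≤ 3. Conversely, {0, 1, 6, 8} is a clique of size 4, and the vertices of any clique must share a bag in every tree decomposition; so some bag has ≥ 4 vertices and tw(G) ≥ 3. Combining the bounds, tw(G) = 3.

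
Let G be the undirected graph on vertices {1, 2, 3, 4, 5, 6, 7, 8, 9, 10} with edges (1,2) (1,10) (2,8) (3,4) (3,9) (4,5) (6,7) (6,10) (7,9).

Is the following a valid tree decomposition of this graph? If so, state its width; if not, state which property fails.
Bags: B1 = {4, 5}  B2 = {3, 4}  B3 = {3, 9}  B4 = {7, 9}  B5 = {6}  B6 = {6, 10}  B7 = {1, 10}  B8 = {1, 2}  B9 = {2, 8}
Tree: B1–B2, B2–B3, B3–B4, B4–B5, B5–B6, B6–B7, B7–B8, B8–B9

No — edge (7,6) lies in no bag.

A tree decomposition must satisfy three properties: every vertex lies in some bag; for every edge, both endpoints lie together in some bag; and for every vertex, the bags containing it form a connected subtree. Here edge (7,6) lies in no bag, so the decomposition is invalid.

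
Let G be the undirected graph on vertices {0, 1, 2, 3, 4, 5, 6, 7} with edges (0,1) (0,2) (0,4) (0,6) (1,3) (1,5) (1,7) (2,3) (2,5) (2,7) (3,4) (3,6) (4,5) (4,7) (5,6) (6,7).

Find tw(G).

4

A width-4 tree decomposition is:
Bags: B1 = {0, 1, 3, 5, 7}  B2 = {0, 3, 5, 6, 7}  B3 = {0, 2, 3, 5, 7}  B4 = {0, 3, 4, 5, 7}
Tree: B1–B2, B2–B3, B3–B4
Every bag has size at most 5, so the width is 5 − 1 = 4 and tw(G) ≤ 4. For the lower bound: the 5 vertex sets {0,1}, {5,6}, {2,7}, {3}, {4} are disjoint, each induces a connected subgraph, and every pair is joined by at least one edge of G. Contracting each set to a single vertex therefore yields K_{5} as a minor, and since treewidth is minor-monotone, tw(G) ≥ tw(K_{5}) = 4. Therefore the treewidth is 4.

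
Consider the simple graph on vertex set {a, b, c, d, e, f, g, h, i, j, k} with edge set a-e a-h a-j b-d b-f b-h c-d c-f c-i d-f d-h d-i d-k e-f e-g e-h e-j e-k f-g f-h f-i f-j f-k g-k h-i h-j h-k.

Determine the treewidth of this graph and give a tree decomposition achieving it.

Treewidth 3.
Bags: B1 = {e, f, h, k}  B2 = {e, f, h, j}  B3 = {a, e, h, j}  B4 = {d, f, h, k}  B5 = {d, f, h, i}  B6 = {c, d, f, i}  B7 = {b, d, f, h}  B8 = {e, f, g, k}
Tree: B1–B2, B2–B3, B1–B4, B4–B5, B5–B6, B5–B7, B1–B8

Each bag holds 4 vertices, so the decomposition has width 3, which upper-bounds the treewidth. On the other hand G contains the 4-clique {a, e, h, j}. A clique must lie in a single bag of any decomposition, so no decomposition can have width below 3. The upper and lower bounds meet at 3, so that is the treewidth.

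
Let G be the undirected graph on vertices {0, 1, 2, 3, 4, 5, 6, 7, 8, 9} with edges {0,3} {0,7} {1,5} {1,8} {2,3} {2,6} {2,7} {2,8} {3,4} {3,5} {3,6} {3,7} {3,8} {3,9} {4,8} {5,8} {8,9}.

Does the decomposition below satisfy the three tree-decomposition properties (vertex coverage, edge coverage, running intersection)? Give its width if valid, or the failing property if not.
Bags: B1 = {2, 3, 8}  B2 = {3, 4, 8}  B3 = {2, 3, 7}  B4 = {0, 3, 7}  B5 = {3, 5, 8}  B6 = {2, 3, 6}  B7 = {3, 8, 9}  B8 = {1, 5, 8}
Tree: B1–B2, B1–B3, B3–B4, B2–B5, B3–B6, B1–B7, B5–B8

Yes; width 2.

Checking the three conditions: (i) the bags cover all of {0, 1, 2, 3, 4, 5, 6, 7, 8, 9}; (ii) for each edge, some bag contains both endpoints; (iii) the bags containing any fixed vertex form a subtree. All hold, so the decomposition is valid with width 3 − 1 = 2.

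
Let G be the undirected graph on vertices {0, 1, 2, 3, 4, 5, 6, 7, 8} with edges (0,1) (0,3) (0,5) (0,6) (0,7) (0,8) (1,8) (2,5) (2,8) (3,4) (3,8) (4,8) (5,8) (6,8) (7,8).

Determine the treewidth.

A width-2 tree decomposition is:
Bags: B1 = {0, 5, 8}  B2 = {2, 5, 8}  B3 = {0, 6, 8}  B4 = {0, 3, 8}  B5 = {3, 4, 8}  B6 = {0, 7, 8}  B7 = {0, 1, 8}
Tree: B1–B2, B1–B3, B1–B4, B4–B5, B1–B6, B6–B7
Each bag holds 3 vertices, so the decomposition has width 2, which upper-bounds the treewidth. Conversely, {0, 1, 8} is a clique of size 3, and the vertices of any clique must share a bag in every tree decomposition; so some bag has ≥ 3 vertices and tw(G) ≥ 2. The upper and lower bounds meet at 2, so that is the treewidth.

2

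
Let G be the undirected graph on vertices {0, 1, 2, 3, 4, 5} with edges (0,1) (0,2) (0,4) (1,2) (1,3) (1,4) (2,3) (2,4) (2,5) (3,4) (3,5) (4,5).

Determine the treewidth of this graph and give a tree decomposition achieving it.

Each bag holds 4 vertices, so the decomposition has width 3, which upper-bounds the treewidth. For the lower bound, the 4 vertices {0, 1, 2, 4} are pairwise adjacent, and any tree decomposition puts a clique entirely inside one bag — forcing width ≥ 3. Hence tw(G) = 3 exactly.

Treewidth 3.
Bags: B1 = {1, 2, 3, 4}  B2 = {2, 3, 4, 5}  B3 = {0, 1, 2, 4}
Tree: B1–B2, B1–B3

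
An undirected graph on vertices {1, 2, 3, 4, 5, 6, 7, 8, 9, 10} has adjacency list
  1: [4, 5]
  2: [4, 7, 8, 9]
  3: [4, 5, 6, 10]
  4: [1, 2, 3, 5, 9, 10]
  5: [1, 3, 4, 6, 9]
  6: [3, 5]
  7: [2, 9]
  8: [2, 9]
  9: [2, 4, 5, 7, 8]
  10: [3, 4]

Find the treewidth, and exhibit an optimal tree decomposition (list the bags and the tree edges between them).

Every bag has size at most 3, so the width is 3 − 1 = 2 and tw(G) ≤ 2. Conversely, {2, 8, 9} is a clique of size 3, and the vertices of any clique must share a bag in every tree decomposition; so some bag has ≥ 3 vertices and tw(G) ≥ 2. Combining the bounds, tw(G) = 2.

Treewidth 2.
One such decomposition:
Bags: B1 = {3, 4, 5}  B2 = {3, 5, 6}  B3 = {4, 5, 9}  B4 = {3, 4, 10}  B5 = {2, 4, 9}  B6 = {1, 4, 5}  B7 = {2, 8, 9}  B8 = {2, 7, 9}
Tree: B1–B2, B1–B3, B1–B4, B3–B5, B3–B6, B5–B7, B5–B8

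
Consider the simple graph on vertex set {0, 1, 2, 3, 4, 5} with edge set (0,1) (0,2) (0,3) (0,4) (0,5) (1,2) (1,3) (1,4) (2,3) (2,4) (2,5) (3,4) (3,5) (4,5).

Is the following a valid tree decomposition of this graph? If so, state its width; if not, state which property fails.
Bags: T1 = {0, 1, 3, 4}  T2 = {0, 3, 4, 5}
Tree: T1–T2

No — vertex 2 appears in no bag.

A tree decomposition must satisfy three properties: every vertex lies in some bag; for every edge, both endpoints lie together in some bag; and for every vertex, the bags containing it form a connected subtree. Here vertex 2 appears in no bag, so the decomposition is invalid.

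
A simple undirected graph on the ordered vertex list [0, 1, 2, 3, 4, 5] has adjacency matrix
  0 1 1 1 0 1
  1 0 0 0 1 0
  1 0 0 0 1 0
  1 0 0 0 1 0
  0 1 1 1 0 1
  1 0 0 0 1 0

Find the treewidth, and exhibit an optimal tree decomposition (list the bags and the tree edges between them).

The largest bag has 3 vertices, giving width 2; this decomposition certifies tw(G) ≤ 2. The edges 2–4–5–0–2 form a cycle, so G is not a tree and its treewidth is at least 2. Hence tw(G) = 2 exactly.

Treewidth 2.
Bags: B1 = {0, 2, 4}  B2 = {0, 4, 5}  B3 = {0, 3, 4}  B4 = {0, 1, 4}
Tree: B1–B2, B2–B3, B3–B4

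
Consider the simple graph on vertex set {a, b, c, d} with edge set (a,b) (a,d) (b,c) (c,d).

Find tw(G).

2

A width-2 tree decomposition is:
Bags: B1 = {b, c, d}  B2 = {a, b, d}
Tree: B1–B2
Each bag holds 3 vertices, so the decomposition has width 2, which upper-bounds the treewidth. For the lower bound, G contains the cycle b–c–d–a–b, so G is not a forest; only forests have treewidth ≤ 1, hence tw(G) ≥ 2. The upper and lower bounds meet at 2, so that is the treewidth.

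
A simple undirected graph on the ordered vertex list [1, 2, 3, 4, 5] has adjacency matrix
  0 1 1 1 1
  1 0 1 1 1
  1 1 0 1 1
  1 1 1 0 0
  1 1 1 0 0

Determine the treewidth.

A width-3 tree decomposition is:
Bags: B1 = {1, 2, 3, 5}  B2 = {1, 2, 3, 4}
Tree: B1–B2
Every bag has size at most 4, so the width is 4 − 1 = 3 and tw(G) ≤ 3. On the other hand G contains the 4-clique {1, 2, 3, 4}. A clique must lie in a single bag of any decomposition, so no decomposition can have width below 3. Combining the bounds, tw(G) = 3.

3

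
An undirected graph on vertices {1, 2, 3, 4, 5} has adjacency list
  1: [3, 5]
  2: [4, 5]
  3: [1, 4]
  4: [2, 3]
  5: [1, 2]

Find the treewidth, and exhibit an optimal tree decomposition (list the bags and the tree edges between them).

Treewidth 2.
One such decomposition:
Bags: B1 = {2, 3, 4}  B2 = {1, 2, 3}  B3 = {1, 2, 5}
Tree: B1–B2, B2–B3

Every bag has size at most 3, so the width is 3 − 1 = 2 and tw(G) ≤ 2. Since 2–4–3–1–5–2 is a cycle in G, G is not acyclic. Forests are exactly the graphs of treewidth ≤ 1, so tw(G) ≥ 2. Hence tw(G) = 2 exactly.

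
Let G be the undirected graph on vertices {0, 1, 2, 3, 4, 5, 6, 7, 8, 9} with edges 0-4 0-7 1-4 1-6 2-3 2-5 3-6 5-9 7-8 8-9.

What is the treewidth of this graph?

2

A width-2 tree decomposition is:
Bags: B1 = {1, 3, 6}  B2 = {1, 3, 4}  B3 = {0, 3, 4}  B4 = {0, 3, 7}  B5 = {3, 7, 8}  B6 = {3, 8, 9}  B7 = {3, 5, 9}  B8 = {2, 3, 5}
Tree: B1–B2, B2–B3, B3–B4, B4–B5, B5–B6, B6–B7, B7–B8
The largest bag has 3 vertices, giving width 2; this decomposition certifies tw(G) ≤ 2. The edges 3–6–1–4–0–7–8–9–5–2–3 form a cycle, so G is not a tree and its treewidth is at least 2. Combining the bounds, tw(G) = 2.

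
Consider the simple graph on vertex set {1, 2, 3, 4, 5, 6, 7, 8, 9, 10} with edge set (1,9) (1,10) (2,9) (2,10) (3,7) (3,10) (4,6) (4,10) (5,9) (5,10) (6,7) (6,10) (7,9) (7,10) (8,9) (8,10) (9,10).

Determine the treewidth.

A width-2 tree decomposition is:
Bags: B1 = {1, 9, 10}  B2 = {7, 9, 10}  B3 = {5, 9, 10}  B4 = {6, 7, 10}  B5 = {3, 7, 10}  B6 = {2, 9, 10}  B7 = {8, 9, 10}  B8 = {4, 6, 10}
Tree: B1–B2, B2–B3, B2–B4, B2–B5, B3–B6, B6–B7, B4–B8
The largest bag has 3 vertices, giving width 2; this decomposition certifies tw(G) ≤ 2. Conversely, {1, 9, 10} is a clique of size 3, and the vertices of any clique must share a bag in every tree decomposition; so some bag has ≥ 3 vertices and tw(G) ≥ 2. Combining the bounds, tw(G) = 2.

2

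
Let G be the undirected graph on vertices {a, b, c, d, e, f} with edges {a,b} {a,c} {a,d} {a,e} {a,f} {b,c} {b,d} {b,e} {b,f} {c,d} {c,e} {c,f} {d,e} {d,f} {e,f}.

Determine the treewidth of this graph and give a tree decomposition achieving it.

With just one bag of size 6, the width is 6 − 1 = 5, so tw(G) ≤ 5. On the other hand G contains the 6-clique {a, b, c, d, e, f}. A clique must lie in a single bag of any decomposition, so no decomposition can have width below 5. Hence tw(G) = 5 exactly.

Treewidth 5.
One such decomposition:
Bags: B1 = {a, b, c, d, e, f}
Tree: (single bag)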